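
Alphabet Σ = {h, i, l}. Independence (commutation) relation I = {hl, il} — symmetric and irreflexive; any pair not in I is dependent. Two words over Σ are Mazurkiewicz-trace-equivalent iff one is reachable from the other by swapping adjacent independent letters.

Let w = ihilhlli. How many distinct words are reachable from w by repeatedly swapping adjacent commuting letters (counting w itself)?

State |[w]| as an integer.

56

0(i) covers ∅
1(h) covers 0:i
2(i) covers 1:h
3(l) covers ∅
4(h) covers 2:i
5(l) covers 3:l
6(l) covers 5:l
7(i) covers 4:h
floor of heap: 0:i, 3:l
completions by unplaced set U, small U first (add the entries for U minus each lowest piece of U):
  |U|=1: {6}:1  {7}:1
  |U|=2: {4,7}:1  {5,6}:1  {6,7}:2
  |U|=3: {2,4,7}:1  {3,5,6}:1  {4,6,7}:3  {5,6,7}:3
  |U|=4: {1,2,4,7}:1  {2,4,6,7}:4  {3,5,6,7}:4  {4,5,6,7}:6
  |U|=5: {0,1,2,4,7}:1  {1,2,4,6,7}:5  {2,4,5,6,7}:10  {3,4,5,6,7}:10
  |U|=6: {0,1,2,4,6,7}:6  {1,2,4,5,6,7}:15  {2,3,4,5,6,7}:20
  start at 0(i): 35
  start at 3(l): 21
sum over floor = 56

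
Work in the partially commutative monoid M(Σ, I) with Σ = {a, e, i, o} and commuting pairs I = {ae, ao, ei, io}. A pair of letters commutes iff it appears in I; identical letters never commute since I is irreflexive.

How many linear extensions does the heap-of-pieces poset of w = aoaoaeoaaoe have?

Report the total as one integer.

462

drop 0:a onto floor
drop 1:o onto floor
drop 2:a onto {0:a}
drop 3:o onto {1:o}
drop 4:a onto {2:a}
drop 5:e onto {3:o}
drop 6:o onto {5:e}
drop 7:a onto {4:a}
drop 8:a onto {7:a}
drop 9:o onto {6:o}
drop 10:e onto {9:o}
ground layer = {0:a, 1:o}
drop-orders for the pieces not yet dropped (sum over which currently-grounded one goes next):
  1 to go: {8} 1  {10} 1
  2 to go: {7,8} 1  {8,10} 2  {9,10} 1
  3 to go: {4,7,8} 1  {6,9,10} 1  {7,8,10} 3  {8,9,10} 3
  4 to go: {2,4,7,8} 1  {4,7,8,10} 4  {5,6,9,10} 1  {6,8,9,10} 4  {7,8,9,10} 6
  5 to go: {0,2,4,7,8} 1  {2,4,7,8,10} 5  {3,5,6,9,10} 1  {4,7,8,9,10} 10  {5,6,8,9,10} 5  {6,7,8,9,10} 10
  6 to go: {0,2,4,7,8,10} 6  {1,3,5,6,9,10} 1  {2,4,7,8,9,10} 15  {3,5,6,8,9,10} 6  {4,6,7,8,9,10} 20  {5,6,7,8,9,10} 15
  7 to go: {0,2,4,7,8,9,10} 21  {1,3,5,6,8,9,10} 7  {2,4,6,7,8,9,10} 35  {3,5,6,7,8,9,10} 21  {4,5,6,7,8,9,10} 35
  8 to go: {0,2,4,6,7,8,9,10} 56  {1,3,5,6,7,8,9,10} 28  {2,4,5,6,7,8,9,10} 70  {3,4,5,6,7,8,9,10} 56
  9 to go: {0,2,4,5,6,7,8,9,10} 126  {1,3,4,5,6,7,8,9,10} 84  {2,3,4,5,6,7,8,9,10} 126
  if 0:a drops first: 210 orders
  if 1:o drops first: 252 orders
heap linearizations: 462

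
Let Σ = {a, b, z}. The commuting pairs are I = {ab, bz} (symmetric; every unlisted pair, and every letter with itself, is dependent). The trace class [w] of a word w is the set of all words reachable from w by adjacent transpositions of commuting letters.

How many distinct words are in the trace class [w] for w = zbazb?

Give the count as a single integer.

#0=z has no predecessor
#1=b has no predecessor
#2=a depends on [0:z]
#3=z depends on [2:a]
#4=b depends on [1:b]
sources: [0:z, 1:b]
N(rest) = Σ N(rest − s) over sources s of rest; N(one piece) = 1:
  size 1 → [3]=1  [4]=1
  size 2 → [1,4]=1  [2,3]=1  [3,4]=2
  size 3 → [0,2,3]=1  [1,3,4]=3  [2,3,4]=3
  first=0(z) contributes 6
  first=1(b) contributes 4
|[w]| = 10

10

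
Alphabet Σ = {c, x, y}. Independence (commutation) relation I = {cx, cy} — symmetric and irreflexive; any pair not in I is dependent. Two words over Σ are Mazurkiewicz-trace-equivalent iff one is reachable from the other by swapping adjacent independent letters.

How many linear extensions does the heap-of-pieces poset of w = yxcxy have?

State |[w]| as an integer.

5

#0=y has no predecessor
#1=x depends on [0:y]
#2=c has no predecessor
#3=x depends on [1:x]
#4=y depends on [3:x]
sources: [0:y, 2:c]
N(rest) = Σ N(rest − s) over sources s of rest; N(one piece) = 1:
  size 1 → [2]=1  [4]=1
  size 2 → [2,4]=2  [3,4]=1
  size 3 → [1,3,4]=1  [2,3,4]=3
  first=0(y) contributes 4
  first=2(c) contributes 1
|[w]| = 5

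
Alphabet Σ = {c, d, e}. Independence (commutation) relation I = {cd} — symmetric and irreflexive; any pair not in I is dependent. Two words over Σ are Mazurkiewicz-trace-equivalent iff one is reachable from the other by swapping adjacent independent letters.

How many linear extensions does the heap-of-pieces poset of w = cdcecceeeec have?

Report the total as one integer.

3

drop 0:c onto floor
drop 1:d onto floor
drop 2:c onto {0:c}
drop 3:e onto {1:d, 2:c}
drop 4:c onto {3:e}
drop 5:c onto {4:c}
drop 6:e onto {5:c}
drop 7:e onto {6:e}
drop 8:e onto {7:e}
drop 9:e onto {8:e}
drop 10:c onto {9:e}
ground layer = {0:c, 1:d}
drop-orders for the pieces not yet dropped (sum over which currently-grounded one goes next):
  1 to go: {10} 1
  2 to go: {9,10} 1
  3 to go: {8,9,10} 1
  4 to go: {7,8,9,10} 1
  5 to go: {6,7,8,9,10} 1
  6 to go: {5,6,7,8,9,10} 1
  7 to go: {4,5,6,7,8,9,10} 1
  8 to go: {3,4,5,6,7,8,9,10} 1
  9 to go: {1,3,4,5,6,7,8,9,10} 1  {2,3,4,5,6,7,8,9,10} 1
  if 0:c drops first: 2 orders
  if 1:d drops first: 1 orders
heap linearizations: 3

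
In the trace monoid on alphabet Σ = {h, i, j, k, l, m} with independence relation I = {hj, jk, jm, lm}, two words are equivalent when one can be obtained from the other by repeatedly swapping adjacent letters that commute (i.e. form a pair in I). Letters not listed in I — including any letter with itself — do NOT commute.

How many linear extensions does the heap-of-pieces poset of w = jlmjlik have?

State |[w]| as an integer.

5

0(j) covers ∅
1(l) covers 0:j
2(m) covers ∅
3(j) covers 1:l
4(l) covers 3:j
5(i) covers 2:m, 4:l
6(k) covers 5:i
floor of heap: 0:j, 2:m
completions by unplaced set U, small U first (add the entries for U minus each lowest piece of U):
  |U|=1: {6}:1
  |U|=2: {5,6}:1
  |U|=3: {2,5,6}:1  {4,5,6}:1
  |U|=4: {2,4,5,6}:2  {3,4,5,6}:1
  |U|=5: {1,3,4,5,6}:1  {2,3,4,5,6}:3
  start at 0(j): 4
  start at 2(m): 1
sum over floor = 5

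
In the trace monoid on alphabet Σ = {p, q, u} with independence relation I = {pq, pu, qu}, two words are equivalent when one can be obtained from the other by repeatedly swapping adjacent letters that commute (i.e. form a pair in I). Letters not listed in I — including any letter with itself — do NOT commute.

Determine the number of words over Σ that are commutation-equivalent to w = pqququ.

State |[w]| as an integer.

drop 0:p onto floor
drop 1:q onto floor
drop 2:q onto {1:q}
drop 3:u onto floor
drop 4:q onto {2:q}
drop 5:u onto {3:u}
ground layer = {0:p, 1:q, 3:u}
drop-orders for the pieces not yet dropped (sum over which currently-grounded one goes next):
  1 to go: {0} 1  {4} 1  {5} 1
  2 to go: {0,4} 2  {0,5} 2  {2,4} 1  {3,5} 1  {4,5} 2
  3 to go: {0,2,4} 3  {0,3,5} 3  {0,4,5} 6  {1,2,4} 1  {2,4,5} 3  {3,4,5} 3
  4 to go: {0,1,2,4} 4  {0,2,4,5} 12  {0,3,4,5} 12  {1,2,4,5} 4  {2,3,4,5} 6
  if 0:p drops first: 10 orders
  if 1:q drops first: 30 orders
  if 3:u drops first: 20 orders
heap linearizations: 60

60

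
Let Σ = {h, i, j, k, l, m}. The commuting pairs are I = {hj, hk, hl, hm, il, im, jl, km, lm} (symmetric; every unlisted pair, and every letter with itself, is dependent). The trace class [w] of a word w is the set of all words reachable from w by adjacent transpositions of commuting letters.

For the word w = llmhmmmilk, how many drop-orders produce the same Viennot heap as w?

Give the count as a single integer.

2100

piece 0:l — minimal
piece 1:l rests on {0:l}
piece 2:m — minimal
piece 3:h — minimal
piece 4:m rests on {2:m}
piece 5:m rests on {4:m}
piece 6:m rests on {5:m}
piece 7:i rests on {3:h}
piece 8:l rests on {1:l}
piece 9:k rests on {7:i, 8:l}
minimal pieces: {0:l, 2:m, 3:h}
ways to finish when only these pieces remain (= sum over removing one remaining piece with nothing left below it):
  1 left: {6}→1  {9}→1
  2 left: {5,6}→1  {6,9}→2  {7,9}→1  {8,9}→1
  3 left: {1,8,9}→1  {3,7,9}→1  {4,5,6}→1  {5,6,9}→3  {6,7,9}→3  {6,8,9}→3  {7,8,9}→2
  4 left: {0,1,8,9}→1  {1,6,8,9}→4  {1,7,8,9}→3  {2,4,5,6}→1  {3,6,7,9}→4  {3,7,8,9}→3  {4,5,6,9}→4  {5,6,7,9}→6  {5,6,8,9}→6  {6,7,8,9}→8
  5 left: {0,1,6,8,9}→5  {0,1,7,8,9}→4  {1,3,7,8,9}→6  {1,5,6,8,9}→10  {1,6,7,8,9}→15  {2,4,5,6,9}→5  {3,5,6,7,9}→10  {3,6,7,8,9}→15  {4,5,6,7,9}→10  {4,5,6,8,9}→10  {5,6,7,8,9}→20
  6 left: {0,1,3,7,8,9}→10  {0,1,5,6,8,9}→15  {0,1,6,7,8,9}→24  {1,3,6,7,8,9}→36  {1,4,5,6,8,9}→20  {1,5,6,7,8,9}→45  {2,4,5,6,7,9}→15  {2,4,5,6,8,9}→15  {3,4,5,6,7,9}→20  {3,5,6,7,8,9}→45  {4,5,6,7,8,9}→40
  7 left: {0,1,3,6,7,8,9}→70  {0,1,4,5,6,8,9}→35  {0,1,5,6,7,8,9}→84  {1,2,4,5,6,8,9}→35  {1,3,5,6,7,8,9}→126  {1,4,5,6,7,8,9}→105  {2,3,4,5,6,7,9}→35  {2,4,5,6,7,8,9}→70  {3,4,5,6,7,8,9}→105
  8 left: {0,1,2,4,5,6,8,9}→70  {0,1,3,5,6,7,8,9}→280  {0,1,4,5,6,7,8,9}→224  {1,2,4,5,6,7,8,9}→210  {1,3,4,5,6,7,8,9}→336  {2,3,4,5,6,7,8,9}→210
  placing 0:l first → 756 extensions
  placing 2:m first → 840 extensions
  placing 3:h first → 504 extensions
total linear extensions = 2100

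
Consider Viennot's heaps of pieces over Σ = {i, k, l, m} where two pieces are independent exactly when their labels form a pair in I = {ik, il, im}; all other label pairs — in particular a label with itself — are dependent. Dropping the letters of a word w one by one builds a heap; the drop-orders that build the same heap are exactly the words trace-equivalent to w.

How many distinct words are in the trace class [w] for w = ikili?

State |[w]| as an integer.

10

0(i) covers ∅
1(k) covers ∅
2(i) covers 0:i
3(l) covers 1:k
4(i) covers 2:i
floor of heap: 0:i, 1:k
completions by unplaced set U, small U first (add the entries for U minus each lowest piece of U):
  |U|=1: {3}:1  {4}:1
  |U|=2: {1,3}:1  {2,4}:1  {3,4}:2
  |U|=3: {0,2,4}:1  {1,3,4}:3  {2,3,4}:3
  start at 0(i): 6
  start at 1(k): 4
sum over floor = 10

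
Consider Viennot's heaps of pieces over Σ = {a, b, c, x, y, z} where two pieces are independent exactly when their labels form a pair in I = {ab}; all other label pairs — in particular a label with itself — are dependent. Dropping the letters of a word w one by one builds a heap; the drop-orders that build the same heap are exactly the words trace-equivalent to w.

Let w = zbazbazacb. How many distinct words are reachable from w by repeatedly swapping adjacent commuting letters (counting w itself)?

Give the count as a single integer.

piece 0:z — minimal
piece 1:b rests on {0:z}
piece 2:a rests on {0:z}
piece 3:z rests on {1:b, 2:a}
piece 4:b rests on {3:z}
piece 5:a rests on {3:z}
piece 6:z rests on {4:b, 5:a}
piece 7:a rests on {6:z}
piece 8:c rests on {7:a}
piece 9:b rests on {8:c}
minimal pieces: {0:z}
ways to finish when only these pieces remain (= sum over removing one remaining piece with nothing left below it):
  1 left: {9}→1
  2 left: {8,9}→1
  3 left: {7,8,9}→1
  4 left: {6,7,8,9}→1
  5 left: {4,6,7,8,9}→1  {5,6,7,8,9}→1
  6 left: {4,5,6,7,8,9}→2
  7 left: {3,4,5,6,7,8,9}→2
  8 left: {1,3,4,5,6,7,8,9}→2  {2,3,4,5,6,7,8,9}→2
  placing 0:z first → 4 extensions

4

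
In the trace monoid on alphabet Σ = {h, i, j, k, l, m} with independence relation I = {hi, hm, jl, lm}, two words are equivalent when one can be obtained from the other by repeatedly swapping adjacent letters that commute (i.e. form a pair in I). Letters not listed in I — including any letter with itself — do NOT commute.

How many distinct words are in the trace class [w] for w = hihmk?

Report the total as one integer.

drop 0:h onto floor
drop 1:i onto floor
drop 2:h onto {0:h}
drop 3:m onto {1:i}
drop 4:k onto {2:h, 3:m}
ground layer = {0:h, 1:i}
drop-orders for the pieces not yet dropped (sum over which currently-grounded one goes next):
  1 to go: {4} 1
  2 to go: {2,4} 1  {3,4} 1
  3 to go: {0,2,4} 1  {1,3,4} 1  {2,3,4} 2
  if 0:h drops first: 3 orders
  if 1:i drops first: 3 orders
heap linearizations: 6

6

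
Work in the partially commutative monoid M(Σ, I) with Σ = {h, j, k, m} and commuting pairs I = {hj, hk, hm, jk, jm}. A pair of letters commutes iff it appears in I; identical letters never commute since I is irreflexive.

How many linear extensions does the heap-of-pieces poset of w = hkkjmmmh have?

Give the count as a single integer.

piece 0:h — minimal
piece 1:k — minimal
piece 2:k rests on {1:k}
piece 3:j — minimal
piece 4:m rests on {2:k}
piece 5:m rests on {4:m}
piece 6:m rests on {5:m}
piece 7:h rests on {0:h}
minimal pieces: {0:h, 1:k, 3:j}
ways to finish when only these pieces remain (= sum over removing one remaining piece with nothing left below it):
  1 left: {3}→1  {6}→1  {7}→1
  2 left: {0,7}→1  {3,6}→2  {3,7}→2  {5,6}→1  {6,7}→2
  3 left: {0,3,7}→3  {0,6,7}→3  {3,5,6}→3  {3,6,7}→6  {4,5,6}→1  {5,6,7}→3
  4 left: {0,3,6,7}→12  {0,5,6,7}→6  {2,4,5,6}→1  {3,4,5,6}→4  {3,5,6,7}→12  {4,5,6,7}→4
  5 left: {0,3,5,6,7}→30  {0,4,5,6,7}→10  {1,2,4,5,6}→1  {2,3,4,5,6}→5  {2,4,5,6,7}→5  {3,4,5,6,7}→20
  6 left: {0,2,4,5,6,7}→15  {0,3,4,5,6,7}→60  {1,2,3,4,5,6}→6  {1,2,4,5,6,7}→6  {2,3,4,5,6,7}→30
  placing 0:h first → 42 extensions
  placing 1:k first → 105 extensions
  placing 3:j first → 21 extensions
total linear extensions = 168

168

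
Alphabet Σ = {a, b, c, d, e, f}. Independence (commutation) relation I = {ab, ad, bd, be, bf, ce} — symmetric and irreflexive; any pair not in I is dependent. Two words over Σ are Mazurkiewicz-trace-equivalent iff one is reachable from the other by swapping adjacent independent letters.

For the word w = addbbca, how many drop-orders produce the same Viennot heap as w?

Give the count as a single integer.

30

0(a) covers ∅
1(d) covers ∅
2(d) covers 1:d
3(b) covers ∅
4(b) covers 3:b
5(c) covers 0:a, 2:d, 4:b
6(a) covers 5:c
floor of heap: 0:a, 1:d, 3:b
completions by unplaced set U, small U first (add the entries for U minus each lowest piece of U):
  |U|=1: {6}:1
  |U|=2: {5,6}:1
  |U|=3: {0,5,6}:1  {2,5,6}:1  {4,5,6}:1
  |U|=4: {0,2,5,6}:2  {0,4,5,6}:2  {1,2,5,6}:1  {2,4,5,6}:2  {3,4,5,6}:1
  |U|=5: {0,1,2,5,6}:3  {0,2,4,5,6}:6  {0,3,4,5,6}:3  {1,2,4,5,6}:3  {2,3,4,5,6}:3
  start at 0(a): 6
  start at 1(d): 12
  start at 3(b): 12
sum over floor = 30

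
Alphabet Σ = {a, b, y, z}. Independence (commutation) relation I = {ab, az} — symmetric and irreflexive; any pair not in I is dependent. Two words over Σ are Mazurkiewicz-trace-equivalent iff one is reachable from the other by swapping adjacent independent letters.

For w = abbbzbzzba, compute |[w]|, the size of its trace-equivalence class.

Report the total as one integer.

45

drop 0:a onto floor
drop 1:b onto floor
drop 2:b onto {1:b}
drop 3:b onto {2:b}
drop 4:z onto {3:b}
drop 5:b onto {4:z}
drop 6:z onto {5:b}
drop 7:z onto {6:z}
drop 8:b onto {7:z}
drop 9:a onto {0:a}
ground layer = {0:a, 1:b}
drop-orders for the pieces not yet dropped (sum over which currently-grounded one goes next):
  1 to go: {8} 1  {9} 1
  2 to go: {0,9} 1  {7,8} 1  {8,9} 2
  3 to go: {0,8,9} 3  {6,7,8} 1  {7,8,9} 3
  4 to go: {0,7,8,9} 6  {5,6,7,8} 1  {6,7,8,9} 4
  5 to go: {0,6,7,8,9} 10  {4,5,6,7,8} 1  {5,6,7,8,9} 5
  6 to go: {0,5,6,7,8,9} 15  {3,4,5,6,7,8} 1  {4,5,6,7,8,9} 6
  7 to go: {0,4,5,6,7,8,9} 21  {2,3,4,5,6,7,8} 1  {3,4,5,6,7,8,9} 7
  8 to go: {0,3,4,5,6,7,8,9} 28  {1,2,3,4,5,6,7,8} 1  {2,3,4,5,6,7,8,9} 8
  if 0:a drops first: 9 orders
  if 1:b drops first: 36 orders
heap linearizations: 45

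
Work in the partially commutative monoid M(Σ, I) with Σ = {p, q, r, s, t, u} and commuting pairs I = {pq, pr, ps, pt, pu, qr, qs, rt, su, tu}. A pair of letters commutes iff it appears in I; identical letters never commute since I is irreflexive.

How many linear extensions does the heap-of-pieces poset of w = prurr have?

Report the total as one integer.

5

drop 0:p onto floor
drop 1:r onto floor
drop 2:u onto {1:r}
drop 3:r onto {2:u}
drop 4:r onto {3:r}
ground layer = {0:p, 1:r}
drop-orders for the pieces not yet dropped (sum over which currently-grounded one goes next):
  1 to go: {0} 1  {4} 1
  2 to go: {0,4} 2  {3,4} 1
  3 to go: {0,3,4} 3  {2,3,4} 1
  if 0:p drops first: 1 orders
  if 1:r drops first: 4 orders
heap linearizations: 5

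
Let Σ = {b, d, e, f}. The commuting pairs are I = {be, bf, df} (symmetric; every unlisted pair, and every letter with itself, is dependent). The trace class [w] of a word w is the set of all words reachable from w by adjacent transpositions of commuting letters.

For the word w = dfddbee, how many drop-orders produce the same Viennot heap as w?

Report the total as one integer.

#0=d has no predecessor
#1=f has no predecessor
#2=d depends on [0:d]
#3=d depends on [2:d]
#4=b depends on [3:d]
#5=e depends on [1:f, 3:d]
#6=e depends on [5:e]
sources: [0:d, 1:f]
N(rest) = Σ N(rest − s) over sources s of rest; N(one piece) = 1:
  size 1 → [4]=1  [6]=1
  size 2 → [4,6]=2  [5,6]=1
  size 3 → [1,5,6]=1  [4,5,6]=3
  size 4 → [1,4,5,6]=4  [3,4,5,6]=3
  size 5 → [1,3,4,5,6]=7  [2,3,4,5,6]=3
  first=0(d) contributes 10
  first=1(f) contributes 3
|[w]| = 13

13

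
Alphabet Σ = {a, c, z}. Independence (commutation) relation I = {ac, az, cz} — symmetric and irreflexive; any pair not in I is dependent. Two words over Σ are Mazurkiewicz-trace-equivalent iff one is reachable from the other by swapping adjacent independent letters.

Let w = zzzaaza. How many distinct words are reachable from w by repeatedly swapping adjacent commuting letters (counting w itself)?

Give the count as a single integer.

35

#0=z has no predecessor
#1=z depends on [0:z]
#2=z depends on [1:z]
#3=a has no predecessor
#4=a depends on [3:a]
#5=z depends on [2:z]
#6=a depends on [4:a]
sources: [0:z, 3:a]
N(rest) = Σ N(rest − s) over sources s of rest; N(one piece) = 1:
  size 1 → [5]=1  [6]=1
  size 2 → [2,5]=1  [4,6]=1  [5,6]=2
  size 3 → [1,2,5]=1  [2,5,6]=3  [3,4,6]=1  [4,5,6]=3
  size 4 → [0,1,2,5]=1  [1,2,5,6]=4  [2,4,5,6]=6  [3,4,5,6]=4
  size 5 → [0,1,2,5,6]=5  [1,2,4,5,6]=10  [2,3,4,5,6]=10
  first=0(z) contributes 20
  first=3(a) contributes 15
|[w]| = 35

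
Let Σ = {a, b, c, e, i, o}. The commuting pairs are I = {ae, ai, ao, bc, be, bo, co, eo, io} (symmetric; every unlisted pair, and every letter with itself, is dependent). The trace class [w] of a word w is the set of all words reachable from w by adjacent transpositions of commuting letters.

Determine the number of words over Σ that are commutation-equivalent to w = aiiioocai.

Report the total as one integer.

#0=a has no predecessor
#1=i has no predecessor
#2=i depends on [1:i]
#3=i depends on [2:i]
#4=o has no predecessor
#5=o depends on [4:o]
#6=c depends on [0:a, 3:i]
#7=a depends on [6:c]
#8=i depends on [6:c]
sources: [0:a, 1:i, 4:o]
N(rest) = Σ N(rest − s) over sources s of rest; N(one piece) = 1:
  size 1 → [5]=1  [7]=1  [8]=1
  size 2 → [4,5]=1  [5,7]=2  [5,8]=2  [7,8]=2
  size 3 → [4,5,7]=3  [4,5,8]=3  [5,7,8]=6  [6,7,8]=2
  size 4 → [0,6,7,8]=2  [3,6,7,8]=2  [4,5,7,8]=12  [5,6,7,8]=8
  size 5 → [0,3,6,7,8]=4  [0,5,6,7,8]=10  [2,3,6,7,8]=2  [3,5,6,7,8]=10  [4,5,6,7,8]=20
  size 6 → [0,2,3,6,7,8]=6  [0,3,5,6,7,8]=24  [0,4,5,6,7,8]=30  [1,2,3,6,7,8]=2  [2,3,5,6,7,8]=12  [3,4,5,6,7,8]=30
  size 7 → [0,1,2,3,6,7,8]=8  [0,2,3,5,6,7,8]=42  [0,3,4,5,6,7,8]=84  [1,2,3,5,6,7,8]=14  [2,3,4,5,6,7,8]=42
  first=0(a) contributes 56
  first=1(i) contributes 168
  first=4(o) contributes 64
|[w]| = 288

288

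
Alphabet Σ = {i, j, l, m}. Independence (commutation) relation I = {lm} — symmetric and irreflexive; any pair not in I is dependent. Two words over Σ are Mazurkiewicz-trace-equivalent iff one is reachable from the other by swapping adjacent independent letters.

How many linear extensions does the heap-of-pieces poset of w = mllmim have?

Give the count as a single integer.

6

#0=m has no predecessor
#1=l has no predecessor
#2=l depends on [1:l]
#3=m depends on [0:m]
#4=i depends on [2:l, 3:m]
#5=m depends on [4:i]
sources: [0:m, 1:l]
N(rest) = Σ N(rest − s) over sources s of rest; N(one piece) = 1:
  size 1 → [5]=1
  size 2 → [4,5]=1
  size 3 → [2,4,5]=1  [3,4,5]=1
  size 4 → [0,3,4,5]=1  [1,2,4,5]=1  [2,3,4,5]=2
  first=0(m) contributes 3
  first=1(l) contributes 3
|[w]| = 6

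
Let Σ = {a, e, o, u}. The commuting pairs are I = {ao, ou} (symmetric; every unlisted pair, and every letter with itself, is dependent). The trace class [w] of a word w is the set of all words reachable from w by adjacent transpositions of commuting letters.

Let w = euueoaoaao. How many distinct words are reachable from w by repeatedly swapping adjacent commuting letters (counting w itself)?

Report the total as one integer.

drop 0:e onto floor
drop 1:u onto {0:e}
drop 2:u onto {1:u}
drop 3:e onto {2:u}
drop 4:o onto {3:e}
drop 5:a onto {3:e}
drop 6:o onto {4:o}
drop 7:a onto {5:a}
drop 8:a onto {7:a}
drop 9:o onto {6:o}
ground layer = {0:e}
drop-orders for the pieces not yet dropped (sum over which currently-grounded one goes next):
  1 to go: {8} 1  {9} 1
  2 to go: {6,9} 1  {7,8} 1  {8,9} 2
  3 to go: {4,6,9} 1  {5,7,8} 1  {6,8,9} 3  {7,8,9} 3
  4 to go: {4,6,8,9} 4  {5,7,8,9} 4  {6,7,8,9} 6
  5 to go: {4,6,7,8,9} 10  {5,6,7,8,9} 10
  6 to go: {4,5,6,7,8,9} 20
  7 to go: {3,4,5,6,7,8,9} 20
  8 to go: {2,3,4,5,6,7,8,9} 20
  if 0:e drops first: 20 orders

20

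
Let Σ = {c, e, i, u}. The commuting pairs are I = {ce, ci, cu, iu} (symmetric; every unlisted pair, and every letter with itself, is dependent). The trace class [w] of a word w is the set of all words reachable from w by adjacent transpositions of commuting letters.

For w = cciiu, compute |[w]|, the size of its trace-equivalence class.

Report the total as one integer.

30

piece 0:c — minimal
piece 1:c rests on {0:c}
piece 2:i — minimal
piece 3:i rests on {2:i}
piece 4:u — minimal
minimal pieces: {0:c, 2:i, 4:u}
ways to finish when only these pieces remain (= sum over removing one remaining piece with nothing left below it):
  1 left: {1}→1  {3}→1  {4}→1
  2 left: {0,1}→1  {1,3}→2  {1,4}→2  {2,3}→1  {3,4}→2
  3 left: {0,1,3}→3  {0,1,4}→3  {1,2,3}→3  {1,3,4}→6  {2,3,4}→3
  placing 0:c first → 12 extensions
  placing 2:i first → 12 extensions
  placing 4:u first → 6 extensions
total linear extensions = 30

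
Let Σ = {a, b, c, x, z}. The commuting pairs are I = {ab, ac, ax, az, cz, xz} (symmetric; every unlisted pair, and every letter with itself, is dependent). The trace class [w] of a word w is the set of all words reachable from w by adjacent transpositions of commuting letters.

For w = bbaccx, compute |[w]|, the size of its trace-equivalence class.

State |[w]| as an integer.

0(b) covers ∅
1(b) covers 0:b
2(a) covers ∅
3(c) covers 1:b
4(c) covers 3:c
5(x) covers 4:c
floor of heap: 0:b, 2:a
completions by unplaced set U, small U first (add the entries for U minus each lowest piece of U):
  |U|=1: {2}:1  {5}:1
  |U|=2: {2,5}:2  {4,5}:1
  |U|=3: {2,4,5}:3  {3,4,5}:1
  |U|=4: {1,3,4,5}:1  {2,3,4,5}:4
  start at 0(b): 5
  start at 2(a): 1
sum over floor = 6

6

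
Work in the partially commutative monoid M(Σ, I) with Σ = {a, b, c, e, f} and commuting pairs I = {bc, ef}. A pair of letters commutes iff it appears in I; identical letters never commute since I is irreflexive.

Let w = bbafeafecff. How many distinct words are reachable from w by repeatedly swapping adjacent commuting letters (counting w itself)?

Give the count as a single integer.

4

0(b) covers ∅
1(b) covers 0:b
2(a) covers 1:b
3(f) covers 2:a
4(e) covers 2:a
5(a) covers 3:f, 4:e
6(f) covers 5:a
7(e) covers 5:a
8(c) covers 6:f, 7:e
9(f) covers 8:c
10(f) covers 9:f
floor of heap: 0:b
completions by unplaced set U, small U first (add the entries for U minus each lowest piece of U):
  |U|=1: {10}:1
  |U|=2: {9,10}:1
  |U|=3: {8,9,10}:1
  |U|=4: {6,8,9,10}:1  {7,8,9,10}:1
  |U|=5: {6,7,8,9,10}:2
  |U|=6: {5,6,7,8,9,10}:2
  |U|=7: {3,5,6,7,8,9,10}:2  {4,5,6,7,8,9,10}:2
  |U|=8: {3,4,5,6,7,8,9,10}:4
  |U|=9: {2,3,4,5,6,7,8,9,10}:4
  start at 0(b): 4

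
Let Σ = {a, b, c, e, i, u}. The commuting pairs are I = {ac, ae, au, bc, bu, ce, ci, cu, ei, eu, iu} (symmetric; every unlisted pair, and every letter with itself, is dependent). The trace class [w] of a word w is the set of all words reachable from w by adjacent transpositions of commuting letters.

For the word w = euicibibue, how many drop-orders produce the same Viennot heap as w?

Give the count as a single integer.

1080

0(e) covers ∅
1(u) covers ∅
2(i) covers ∅
3(c) covers ∅
4(i) covers 2:i
5(b) covers 0:e, 4:i
6(i) covers 5:b
7(b) covers 6:i
8(u) covers 1:u
9(e) covers 7:b
floor of heap: 0:e, 1:u, 2:i, 3:c
completions by unplaced set U, small U first (add the entries for U minus each lowest piece of U):
  |U|=1: {3}:1  {8}:1  {9}:1
  |U|=2: {1,8}:1  {3,8}:2  {3,9}:2  {7,9}:1  {8,9}:2
  |U|=3: {1,3,8}:3  {1,8,9}:3  {3,7,9}:3  {3,8,9}:6  {6,7,9}:1  {7,8,9}:3
  |U|=4: {1,3,8,9}:12  {1,7,8,9}:6  {3,6,7,9}:4  {3,7,8,9}:12  {5,6,7,9}:1  {6,7,8,9}:4
  |U|=5: {0,5,6,7,9}:1  {1,3,7,8,9}:30  {1,6,7,8,9}:10  {3,5,6,7,9}:5  {3,6,7,8,9}:20  {4,5,6,7,9}:1  {5,6,7,8,9}:5
  |U|=6: {0,3,5,6,7,9}:6  {0,4,5,6,7,9}:2  {0,5,6,7,8,9}:6  {1,3,6,7,8,9}:60  {1,5,6,7,8,9}:15  {2,4,5,6,7,9}:1  {3,4,5,6,7,9}:6  {3,5,6,7,8,9}:30  {4,5,6,7,8,9}:6
  |U|=7: {0,1,5,6,7,8,9}:21  {0,2,4,5,6,7,9}:3  {0,3,4,5,6,7,9}:14  {0,3,5,6,7,8,9}:42  {0,4,5,6,7,8,9}:14  {1,3,5,6,7,8,9}:105  {1,4,5,6,7,8,9}:21  {2,3,4,5,6,7,9}:7  {2,4,5,6,7,8,9}:7  {3,4,5,6,7,8,9}:42
  |U|=8: {0,1,3,5,6,7,8,9}:168  {0,1,4,5,6,7,8,9}:56  {0,2,3,4,5,6,7,9}:24  {0,2,4,5,6,7,8,9}:24  {0,3,4,5,6,7,8,9}:112  {1,2,4,5,6,7,8,9}:28  {1,3,4,5,6,7,8,9}:168  {2,3,4,5,6,7,8,9}:56
  start at 0(e): 252
  start at 1(u): 216
  start at 2(i): 504
  start at 3(c): 108
sum over floor = 1080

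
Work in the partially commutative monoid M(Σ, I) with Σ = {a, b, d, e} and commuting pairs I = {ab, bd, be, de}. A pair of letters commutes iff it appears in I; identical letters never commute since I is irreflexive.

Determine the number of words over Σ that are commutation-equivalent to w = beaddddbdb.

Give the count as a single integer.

drop 0:b onto floor
drop 1:e onto floor
drop 2:a onto {1:e}
drop 3:d onto {2:a}
drop 4:d onto {3:d}
drop 5:d onto {4:d}
drop 6:d onto {5:d}
drop 7:b onto {0:b}
drop 8:d onto {6:d}
drop 9:b onto {7:b}
ground layer = {0:b, 1:e}
drop-orders for the pieces not yet dropped (sum over which currently-grounded one goes next):
  1 to go: {8} 1  {9} 1
  2 to go: {6,8} 1  {7,9} 1  {8,9} 2
  3 to go: {0,7,9} 1  {5,6,8} 1  {6,8,9} 3  {7,8,9} 3
  4 to go: {0,7,8,9} 4  {4,5,6,8} 1  {5,6,8,9} 4  {6,7,8,9} 6
  5 to go: {0,6,7,8,9} 10  {3,4,5,6,8} 1  {4,5,6,8,9} 5  {5,6,7,8,9} 10
  6 to go: {0,5,6,7,8,9} 20  {2,3,4,5,6,8} 1  {3,4,5,6,8,9} 6  {4,5,6,7,8,9} 15
  7 to go: {0,4,5,6,7,8,9} 35  {1,2,3,4,5,6,8} 1  {2,3,4,5,6,8,9} 7  {3,4,5,6,7,8,9} 21
  8 to go: {0,3,4,5,6,7,8,9} 56  {1,2,3,4,5,6,8,9} 8  {2,3,4,5,6,7,8,9} 28
  if 0:b drops first: 36 orders
  if 1:e drops first: 84 orders
heap linearizations: 120

120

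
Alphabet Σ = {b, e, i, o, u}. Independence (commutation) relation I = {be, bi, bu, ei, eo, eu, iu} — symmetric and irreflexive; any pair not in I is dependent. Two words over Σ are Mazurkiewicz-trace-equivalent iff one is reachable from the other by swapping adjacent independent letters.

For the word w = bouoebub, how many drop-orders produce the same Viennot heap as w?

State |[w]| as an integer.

piece 0:b — minimal
piece 1:o rests on {0:b}
piece 2:u rests on {1:o}
piece 3:o rests on {2:u}
piece 4:e — minimal
piece 5:b rests on {3:o}
piece 6:u rests on {3:o}
piece 7:b rests on {5:b}
minimal pieces: {0:b, 4:e}
ways to finish when only these pieces remain (= sum over removing one remaining piece with nothing left below it):
  1 left: {4}→1  {6}→1  {7}→1
  2 left: {4,6}→2  {4,7}→2  {5,7}→1  {6,7}→2
  3 left: {4,5,7}→3  {4,6,7}→6  {5,6,7}→3
  4 left: {3,5,6,7}→3  {4,5,6,7}→12
  5 left: {2,3,5,6,7}→3  {3,4,5,6,7}→15
  6 left: {1,2,3,5,6,7}→3  {2,3,4,5,6,7}→18
  placing 0:b first → 21 extensions
  placing 4:e first → 3 extensions
total linear extensions = 24

24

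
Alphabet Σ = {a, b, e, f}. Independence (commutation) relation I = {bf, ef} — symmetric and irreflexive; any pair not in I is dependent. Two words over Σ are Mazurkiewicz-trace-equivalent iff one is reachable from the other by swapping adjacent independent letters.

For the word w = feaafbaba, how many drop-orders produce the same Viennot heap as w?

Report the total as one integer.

4

piece 0:f — minimal
piece 1:e — minimal
piece 2:a rests on {0:f, 1:e}
piece 3:a rests on {2:a}
piece 4:f rests on {3:a}
piece 5:b rests on {3:a}
piece 6:a rests on {4:f, 5:b}
piece 7:b rests on {6:a}
piece 8:a rests on {7:b}
minimal pieces: {0:f, 1:e}
ways to finish when only these pieces remain (= sum over removing one remaining piece with nothing left below it):
  1 left: {8}→1
  2 left: {7,8}→1
  3 left: {6,7,8}→1
  4 left: {4,6,7,8}→1  {5,6,7,8}→1
  5 left: {4,5,6,7,8}→2
  6 left: {3,4,5,6,7,8}→2
  7 left: {2,3,4,5,6,7,8}→2
  placing 0:f first → 2 extensions
  placing 1:e first → 2 extensions
total linear extensions = 4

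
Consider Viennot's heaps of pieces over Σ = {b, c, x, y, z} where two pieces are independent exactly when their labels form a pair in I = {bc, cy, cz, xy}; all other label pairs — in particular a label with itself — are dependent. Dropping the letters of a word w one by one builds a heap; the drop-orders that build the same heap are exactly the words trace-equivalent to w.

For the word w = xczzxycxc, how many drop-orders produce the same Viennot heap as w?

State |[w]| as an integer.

0(x) covers ∅
1(c) covers 0:x
2(z) covers 0:x
3(z) covers 2:z
4(x) covers 1:c, 3:z
5(y) covers 3:z
6(c) covers 4:x
7(x) covers 6:c
8(c) covers 7:x
floor of heap: 0:x
completions by unplaced set U, small U first (add the entries for U minus each lowest piece of U):
  |U|=1: {5}:1  {8}:1
  |U|=2: {5,8}:2  {7,8}:1
  |U|=3: {5,7,8}:3  {6,7,8}:1
  |U|=4: {4,6,7,8}:1  {5,6,7,8}:4
  |U|=5: {1,4,6,7,8}:1  {4,5,6,7,8}:5
  |U|=6: {1,4,5,6,7,8}:6  {3,4,5,6,7,8}:5
  |U|=7: {1,3,4,5,6,7,8}:11  {2,3,4,5,6,7,8}:5
  start at 0(x): 16

16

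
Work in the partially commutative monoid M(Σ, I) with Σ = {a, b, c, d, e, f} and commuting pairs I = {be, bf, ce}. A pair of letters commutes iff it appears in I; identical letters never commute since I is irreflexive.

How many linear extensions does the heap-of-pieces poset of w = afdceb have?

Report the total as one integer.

0(a) covers ∅
1(f) covers 0:a
2(d) covers 1:f
3(c) covers 2:d
4(e) covers 2:d
5(b) covers 3:c
floor of heap: 0:a
completions by unplaced set U, small U first (add the entries for U minus each lowest piece of U):
  |U|=1: {4}:1  {5}:1
  |U|=2: {3,5}:1  {4,5}:2
  |U|=3: {3,4,5}:3
  |U|=4: {2,3,4,5}:3
  start at 0(a): 3

3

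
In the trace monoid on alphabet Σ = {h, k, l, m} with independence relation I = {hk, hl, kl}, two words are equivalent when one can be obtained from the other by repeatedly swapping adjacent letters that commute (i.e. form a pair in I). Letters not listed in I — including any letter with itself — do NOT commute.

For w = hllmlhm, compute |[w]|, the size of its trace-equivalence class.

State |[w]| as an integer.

6

drop 0:h onto floor
drop 1:l onto floor
drop 2:l onto {1:l}
drop 3:m onto {0:h, 2:l}
drop 4:l onto {3:m}
drop 5:h onto {3:m}
drop 6:m onto {4:l, 5:h}
ground layer = {0:h, 1:l}
drop-orders for the pieces not yet dropped (sum over which currently-grounded one goes next):
  1 to go: {6} 1
  2 to go: {4,6} 1  {5,6} 1
  3 to go: {4,5,6} 2
  4 to go: {3,4,5,6} 2
  5 to go: {0,3,4,5,6} 2  {2,3,4,5,6} 2
  if 0:h drops first: 2 orders
  if 1:l drops first: 4 orders
heap linearizations: 6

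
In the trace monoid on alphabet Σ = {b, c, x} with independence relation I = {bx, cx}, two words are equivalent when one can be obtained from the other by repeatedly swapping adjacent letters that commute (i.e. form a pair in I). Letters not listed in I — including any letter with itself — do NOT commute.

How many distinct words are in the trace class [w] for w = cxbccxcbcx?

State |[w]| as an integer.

120

0(c) covers ∅
1(x) covers ∅
2(b) covers 0:c
3(c) covers 2:b
4(c) covers 3:c
5(x) covers 1:x
6(c) covers 4:c
7(b) covers 6:c
8(c) covers 7:b
9(x) covers 5:x
floor of heap: 0:c, 1:x
completions by unplaced set U, small U first (add the entries for U minus each lowest piece of U):
  |U|=1: {8}:1  {9}:1
  |U|=2: {5,9}:1  {7,8}:1  {8,9}:2
  |U|=3: {1,5,9}:1  {5,8,9}:3  {6,7,8}:1  {7,8,9}:3
  |U|=4: {1,5,8,9}:4  {4,6,7,8}:1  {5,7,8,9}:6  {6,7,8,9}:4
  |U|=5: {1,5,7,8,9}:10  {3,4,6,7,8}:1  {4,6,7,8,9}:5  {5,6,7,8,9}:10
  |U|=6: {1,5,6,7,8,9}:20  {2,3,4,6,7,8}:1  {3,4,6,7,8,9}:6  {4,5,6,7,8,9}:15
  |U|=7: {0,2,3,4,6,7,8}:1  {1,4,5,6,7,8,9}:35  {2,3,4,6,7,8,9}:7  {3,4,5,6,7,8,9}:21
  |U|=8: {0,2,3,4,6,7,8,9}:8  {1,3,4,5,6,7,8,9}:56  {2,3,4,5,6,7,8,9}:28
  start at 0(c): 84
  start at 1(x): 36
sum over floor = 120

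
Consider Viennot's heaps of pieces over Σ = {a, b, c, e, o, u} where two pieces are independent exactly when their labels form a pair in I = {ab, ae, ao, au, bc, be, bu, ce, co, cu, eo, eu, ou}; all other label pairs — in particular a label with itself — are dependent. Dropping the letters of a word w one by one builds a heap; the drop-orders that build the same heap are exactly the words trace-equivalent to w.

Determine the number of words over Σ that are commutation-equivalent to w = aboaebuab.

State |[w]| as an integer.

drop 0:a onto floor
drop 1:b onto floor
drop 2:o onto {1:b}
drop 3:a onto {0:a}
drop 4:e onto floor
drop 5:b onto {2:o}
drop 6:u onto floor
drop 7:a onto {3:a}
drop 8:b onto {5:b}
ground layer = {0:a, 1:b, 4:e, 6:u}
drop-orders for the pieces not yet dropped (sum over which currently-grounded one goes next):
  1 to go: {4} 1  {6} 1  {7} 1  {8} 1
  2 to go: {3,7} 1  {4,6} 2  {4,7} 2  {4,8} 2  {5,8} 1  {6,7} 2  {6,8} 2  {7,8} 2
  3 to go: {0,3,7} 1  {2,5,8} 1  {3,4,7} 3  {3,6,7} 3  {3,7,8} 3  {4,5,8} 3  {4,6,7} 6  {4,6,8} 6  {4,7,8} 6  {5,6,8} 3  {5,7,8} 3  {6,7,8} 6
  4 to go: {0,3,4,7} 4  {0,3,6,7} 4  {0,3,7,8} 4  {1,2,5,8} 1  {2,4,5,8} 4  {2,5,6,8} 4  {2,5,7,8} 4  {3,4,6,7} 12  {3,4,7,8} 12  {3,5,7,8} 6  {3,6,7,8} 12  {4,5,6,8} 12  {4,5,7,8} 12  {4,6,7,8} 24  {5,6,7,8} 12
  5 to go: {0,3,4,6,7} 20  {0,3,4,7,8} 20  {0,3,5,7,8} 10  {0,3,6,7,8} 20  {1,2,4,5,8} 5  {1,2,5,6,8} 5  {1,2,5,7,8} 5  {2,3,5,7,8} 10  {2,4,5,6,8} 20  {2,4,5,7,8} 20  {2,5,6,7,8} 20  {3,4,5,7,8} 30  {3,4,6,7,8} 60  {3,5,6,7,8} 30  {4,5,6,7,8} 60
  6 to go: {0,2,3,5,7,8} 20  {0,3,4,5,7,8} 60  {0,3,4,6,7,8} 120  {0,3,5,6,7,8} 60  {1,2,3,5,7,8} 15  {1,2,4,5,6,8} 30  {1,2,4,5,7,8} 30  {1,2,5,6,7,8} 30  {2,3,4,5,7,8} 60  {2,3,5,6,7,8} 60  {2,4,5,6,7,8} 120  {3,4,5,6,7,8} 180
  7 to go: {0,1,2,3,5,7,8} 35  {0,2,3,4,5,7,8} 140  {0,2,3,5,6,7,8} 140  {0,3,4,5,6,7,8} 420  {1,2,3,4,5,7,8} 105  {1,2,3,5,6,7,8} 105  {1,2,4,5,6,7,8} 210  {2,3,4,5,6,7,8} 420
  if 0:a drops first: 840 orders
  if 1:b drops first: 1120 orders
  if 4:e drops first: 280 orders
  if 6:u drops first: 280 orders
heap linearizations: 2520

2520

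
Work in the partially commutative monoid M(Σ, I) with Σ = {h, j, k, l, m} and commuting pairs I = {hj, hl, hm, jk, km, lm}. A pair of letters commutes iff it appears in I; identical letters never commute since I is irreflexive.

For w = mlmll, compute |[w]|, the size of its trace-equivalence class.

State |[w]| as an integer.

10

piece 0:m — minimal
piece 1:l — minimal
piece 2:m rests on {0:m}
piece 3:l rests on {1:l}
piece 4:l rests on {3:l}
minimal pieces: {0:m, 1:l}
ways to finish when only these pieces remain (= sum over removing one remaining piece with nothing left below it):
  1 left: {2}→1  {4}→1
  2 left: {0,2}→1  {2,4}→2  {3,4}→1
  3 left: {0,2,4}→3  {1,3,4}→1  {2,3,4}→3
  placing 0:m first → 4 extensions
  placing 1:l first → 6 extensions
total linear extensions = 10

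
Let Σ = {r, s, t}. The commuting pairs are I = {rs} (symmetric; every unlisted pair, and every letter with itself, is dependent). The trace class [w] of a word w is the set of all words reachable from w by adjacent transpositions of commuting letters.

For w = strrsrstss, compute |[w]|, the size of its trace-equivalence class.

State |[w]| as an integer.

10

drop 0:s onto floor
drop 1:t onto {0:s}
drop 2:r onto {1:t}
drop 3:r onto {2:r}
drop 4:s onto {1:t}
drop 5:r onto {3:r}
drop 6:s onto {4:s}
drop 7:t onto {5:r, 6:s}
drop 8:s onto {7:t}
drop 9:s onto {8:s}
ground layer = {0:s}
drop-orders for the pieces not yet dropped (sum over which currently-grounded one goes next):
  1 to go: {9} 1
  2 to go: {8,9} 1
  3 to go: {7,8,9} 1
  4 to go: {5,7,8,9} 1  {6,7,8,9} 1
  5 to go: {3,5,7,8,9} 1  {4,6,7,8,9} 1  {5,6,7,8,9} 2
  6 to go: {2,3,5,7,8,9} 1  {3,5,6,7,8,9} 3  {4,5,6,7,8,9} 3
  7 to go: {2,3,5,6,7,8,9} 4  {3,4,5,6,7,8,9} 6
  8 to go: {2,3,4,5,6,7,8,9} 10
  if 0:s drops first: 10 orders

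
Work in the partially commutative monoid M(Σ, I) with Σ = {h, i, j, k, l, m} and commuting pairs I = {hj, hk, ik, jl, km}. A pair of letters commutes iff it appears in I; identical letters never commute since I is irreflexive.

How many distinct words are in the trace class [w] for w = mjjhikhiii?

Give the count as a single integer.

drop 0:m onto floor
drop 1:j onto {0:m}
drop 2:j onto {1:j}
drop 3:h onto {0:m}
drop 4:i onto {2:j, 3:h}
drop 5:k onto {2:j}
drop 6:h onto {4:i}
drop 7:i onto {6:h}
drop 8:i onto {7:i}
drop 9:i onto {8:i}
ground layer = {0:m}
drop-orders for the pieces not yet dropped (sum over which currently-grounded one goes next):
  1 to go: {5} 1  {9} 1
  2 to go: {5,9} 2  {8,9} 1
  3 to go: {5,8,9} 3  {7,8,9} 1
  4 to go: {5,7,8,9} 4  {6,7,8,9} 1
  5 to go: {4,6,7,8,9} 1  {5,6,7,8,9} 5
  6 to go: {3,4,6,7,8,9} 1  {4,5,6,7,8,9} 6
  7 to go: {2,4,5,6,7,8,9} 6  {3,4,5,6,7,8,9} 7
  8 to go: {1,2,4,5,6,7,8,9} 6  {2,3,4,5,6,7,8,9} 13
  if 0:m drops first: 19 orders

19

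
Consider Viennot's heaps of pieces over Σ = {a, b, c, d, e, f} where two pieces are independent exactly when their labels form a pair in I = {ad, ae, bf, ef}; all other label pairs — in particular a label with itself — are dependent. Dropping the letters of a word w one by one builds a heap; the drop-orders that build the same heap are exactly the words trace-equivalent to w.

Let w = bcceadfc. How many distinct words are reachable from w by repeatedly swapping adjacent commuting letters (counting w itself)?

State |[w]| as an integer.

3

piece 0:b — minimal
piece 1:c rests on {0:b}
piece 2:c rests on {1:c}
piece 3:e rests on {2:c}
piece 4:a rests on {2:c}
piece 5:d rests on {3:e}
piece 6:f rests on {4:a, 5:d}
piece 7:c rests on {6:f}
minimal pieces: {0:b}
ways to finish when only these pieces remain (= sum over removing one remaining piece with nothing left below it):
  1 left: {7}→1
  2 left: {6,7}→1
  3 left: {4,6,7}→1  {5,6,7}→1
  4 left: {3,5,6,7}→1  {4,5,6,7}→2
  5 left: {3,4,5,6,7}→3
  6 left: {2,3,4,5,6,7}→3
  placing 0:b first → 3 extensions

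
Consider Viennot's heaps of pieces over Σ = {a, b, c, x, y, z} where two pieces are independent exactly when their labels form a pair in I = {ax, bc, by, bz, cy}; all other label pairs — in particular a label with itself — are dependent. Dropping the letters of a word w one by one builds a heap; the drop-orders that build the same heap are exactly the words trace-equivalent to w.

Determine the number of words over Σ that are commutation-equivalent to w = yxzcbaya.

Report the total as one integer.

3

piece 0:y — minimal
piece 1:x rests on {0:y}
piece 2:z rests on {1:x}
piece 3:c rests on {2:z}
piece 4:b rests on {1:x}
piece 5:a rests on {3:c, 4:b}
piece 6:y rests on {5:a}
piece 7:a rests on {6:y}
minimal pieces: {0:y}
ways to finish when only these pieces remain (= sum over removing one remaining piece with nothing left below it):
  1 left: {7}→1
  2 left: {6,7}→1
  3 left: {5,6,7}→1
  4 left: {3,5,6,7}→1  {4,5,6,7}→1
  5 left: {2,3,5,6,7}→1  {3,4,5,6,7}→2
  6 left: {2,3,4,5,6,7}→3
  placing 0:y first → 3 extensions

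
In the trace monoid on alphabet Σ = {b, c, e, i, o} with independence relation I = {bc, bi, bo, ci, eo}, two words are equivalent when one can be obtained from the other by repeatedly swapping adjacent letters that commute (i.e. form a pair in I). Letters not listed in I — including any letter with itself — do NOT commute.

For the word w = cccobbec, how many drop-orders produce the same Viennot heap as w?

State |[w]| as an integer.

25

0(c) covers ∅
1(c) covers 0:c
2(c) covers 1:c
3(o) covers 2:c
4(b) covers ∅
5(b) covers 4:b
6(e) covers 2:c, 5:b
7(c) covers 3:o, 6:e
floor of heap: 0:c, 4:b
completions by unplaced set U, small U first (add the entries for U minus each lowest piece of U):
  |U|=1: {7}:1
  |U|=2: {3,7}:1  {6,7}:1
  |U|=3: {3,6,7}:2  {5,6,7}:1
  |U|=4: {2,3,6,7}:2  {3,5,6,7}:3  {4,5,6,7}:1
  |U|=5: {1,2,3,6,7}:2  {2,3,5,6,7}:5  {3,4,5,6,7}:4
  |U|=6: {0,1,2,3,6,7}:2  {1,2,3,5,6,7}:7  {2,3,4,5,6,7}:9
  start at 0(c): 16
  start at 4(b): 9
sum over floor = 25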